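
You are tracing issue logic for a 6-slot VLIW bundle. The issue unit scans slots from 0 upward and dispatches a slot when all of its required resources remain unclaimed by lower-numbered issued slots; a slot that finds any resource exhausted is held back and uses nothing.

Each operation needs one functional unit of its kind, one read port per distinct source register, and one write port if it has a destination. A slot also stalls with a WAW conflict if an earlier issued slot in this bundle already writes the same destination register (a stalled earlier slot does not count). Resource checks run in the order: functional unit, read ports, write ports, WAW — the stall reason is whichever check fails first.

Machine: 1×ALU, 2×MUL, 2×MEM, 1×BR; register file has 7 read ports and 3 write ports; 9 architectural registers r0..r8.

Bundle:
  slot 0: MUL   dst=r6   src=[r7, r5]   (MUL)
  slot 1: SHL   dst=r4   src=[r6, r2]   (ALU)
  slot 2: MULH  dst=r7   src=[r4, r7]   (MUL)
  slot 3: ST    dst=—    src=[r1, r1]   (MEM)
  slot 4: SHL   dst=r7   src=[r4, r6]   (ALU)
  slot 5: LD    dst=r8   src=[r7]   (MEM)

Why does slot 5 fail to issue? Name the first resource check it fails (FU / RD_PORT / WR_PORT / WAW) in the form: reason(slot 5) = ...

[0] MUL needs rd=2 wr=1: ok; after: ALU=1 MUL=1 MEM=2 BR=1, R=5, W=2
[1] ALU needs rd=2 wr=1: ok; after: ALU=0 MUL=1 MEM=2 BR=1, R=3, W=1
[2] MUL needs rd=2 wr=1: ok; after: ALU=0 MUL=0 MEM=2 BR=1, R=1, W=0
[3] MEM needs rd=1 wr=0: ok; after: ALU=0 MUL=0 MEM=1 BR=1, R=0, W=0
[4] ALU needs rd=2 wr=1: FU; after: ALU=0 MUL=0 MEM=1 BR=1, R=0, W=0
[5] MEM needs rd=1 wr=1: RD_PORT; after: ALU=0 MUL=0 MEM=1 BR=1, R=0, W=0

reason(slot 5) = RD_PORT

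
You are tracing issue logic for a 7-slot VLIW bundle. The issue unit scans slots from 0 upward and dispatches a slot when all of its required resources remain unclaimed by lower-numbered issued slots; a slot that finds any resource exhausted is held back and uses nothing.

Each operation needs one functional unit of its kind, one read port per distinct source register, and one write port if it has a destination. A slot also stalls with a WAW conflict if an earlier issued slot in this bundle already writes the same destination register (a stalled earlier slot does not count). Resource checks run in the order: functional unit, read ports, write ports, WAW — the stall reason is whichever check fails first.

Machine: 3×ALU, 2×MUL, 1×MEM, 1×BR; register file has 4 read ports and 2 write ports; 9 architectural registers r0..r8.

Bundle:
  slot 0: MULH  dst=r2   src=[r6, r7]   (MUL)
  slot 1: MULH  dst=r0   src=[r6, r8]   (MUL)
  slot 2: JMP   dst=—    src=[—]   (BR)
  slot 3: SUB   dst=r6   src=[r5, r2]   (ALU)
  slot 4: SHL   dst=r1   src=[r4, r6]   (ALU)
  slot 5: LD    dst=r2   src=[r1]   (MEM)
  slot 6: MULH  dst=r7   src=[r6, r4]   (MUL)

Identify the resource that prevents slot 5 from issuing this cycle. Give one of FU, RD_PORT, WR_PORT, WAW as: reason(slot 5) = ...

reason(slot 5) = RD_PORT

slot 0 (MUL): ISSUE — free A3,Mu1,Ld1,B1 rp2 wp1
slot 1 (MUL): ISSUE — free A3,Mu0,Ld1,B1 rp0 wp0
slot 2 (BR): ISSUE — free A3,Mu0,Ld1,B0 rp0 wp0
slot 3 (ALU): stall RD_PORT — free A3,Mu0,Ld1,B0 rp0 wp0
slot 4 (ALU): stall RD_PORT — free A3,Mu0,Ld1,B0 rp0 wp0
slot 5 (MEM): stall RD_PORT — free A3,Mu0,Ld1,B0 rp0 wp0
slot 6 (MUL): stall FU — free A3,Mu0,Ld1,B0 rp0 wp0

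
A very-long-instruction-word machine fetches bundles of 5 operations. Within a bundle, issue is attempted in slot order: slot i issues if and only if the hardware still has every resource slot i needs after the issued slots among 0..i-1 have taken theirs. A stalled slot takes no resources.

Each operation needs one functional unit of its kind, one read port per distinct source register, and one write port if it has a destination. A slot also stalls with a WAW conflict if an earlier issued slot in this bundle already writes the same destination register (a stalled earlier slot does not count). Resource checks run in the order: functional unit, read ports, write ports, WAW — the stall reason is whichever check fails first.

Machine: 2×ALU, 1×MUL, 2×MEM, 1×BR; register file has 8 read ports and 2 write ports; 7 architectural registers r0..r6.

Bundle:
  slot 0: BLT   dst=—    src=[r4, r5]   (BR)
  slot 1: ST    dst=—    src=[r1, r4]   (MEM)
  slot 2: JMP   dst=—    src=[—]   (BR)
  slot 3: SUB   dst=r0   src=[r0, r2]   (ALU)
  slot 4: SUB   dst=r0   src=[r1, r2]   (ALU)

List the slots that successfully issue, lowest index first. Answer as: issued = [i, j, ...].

#0 BR src=r4,r5 dispatched  <A:2 Mu:1 Ld:2 B:0 rd:6 wr:2>
#1 MEM src=r1,r4 dispatched  <A:2 Mu:1 Ld:1 B:0 rd:4 wr:2>
#2 BR src=- held:FU  <A:2 Mu:1 Ld:1 B:0 rd:4 wr:2>
#3 ALU src=r0,r2 dispatched  <A:1 Mu:1 Ld:1 B:0 rd:2 wr:1>
#4 ALU src=r1,r2 held:WAW  <A:1 Mu:1 Ld:1 B:0 rd:2 wr:1>

issued = [0, 1, 3]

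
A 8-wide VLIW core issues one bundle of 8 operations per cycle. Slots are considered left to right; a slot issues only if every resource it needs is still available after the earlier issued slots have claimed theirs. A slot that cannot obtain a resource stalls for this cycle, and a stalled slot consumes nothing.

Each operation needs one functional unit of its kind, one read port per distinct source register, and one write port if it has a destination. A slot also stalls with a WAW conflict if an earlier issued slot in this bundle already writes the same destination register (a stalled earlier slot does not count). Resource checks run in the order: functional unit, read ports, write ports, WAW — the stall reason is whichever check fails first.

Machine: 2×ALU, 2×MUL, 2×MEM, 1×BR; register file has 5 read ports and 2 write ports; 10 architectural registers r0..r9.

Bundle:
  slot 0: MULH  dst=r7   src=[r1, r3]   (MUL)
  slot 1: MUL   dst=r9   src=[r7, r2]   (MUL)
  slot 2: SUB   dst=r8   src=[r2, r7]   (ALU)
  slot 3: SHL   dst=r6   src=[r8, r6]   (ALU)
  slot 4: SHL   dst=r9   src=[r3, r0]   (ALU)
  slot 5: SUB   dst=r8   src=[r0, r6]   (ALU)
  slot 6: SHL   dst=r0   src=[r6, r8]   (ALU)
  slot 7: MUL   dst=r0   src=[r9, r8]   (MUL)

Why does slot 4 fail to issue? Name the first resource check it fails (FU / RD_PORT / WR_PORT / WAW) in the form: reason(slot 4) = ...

reason(slot 4) = RD_PORT

slot 0 (MUL): ISSUE — free A2,Mu1,Ld2,B1 rp3 wp1
slot 1 (MUL): ISSUE — free A2,Mu0,Ld2,B1 rp1 wp0
slot 2 (ALU): stall RD_PORT — free A2,Mu0,Ld2,B1 rp1 wp0
slot 3 (ALU): stall RD_PORT — free A2,Mu0,Ld2,B1 rp1 wp0
slot 4 (ALU): stall RD_PORT — free A2,Mu0,Ld2,B1 rp1 wp0
slot 5 (ALU): stall RD_PORT — free A2,Mu0,Ld2,B1 rp1 wp0
slot 6 (ALU): stall RD_PORT — free A2,Mu0,Ld2,B1 rp1 wp0
slot 7 (MUL): stall FU — free A2,Mu0,Ld2,B1 rp1 wp0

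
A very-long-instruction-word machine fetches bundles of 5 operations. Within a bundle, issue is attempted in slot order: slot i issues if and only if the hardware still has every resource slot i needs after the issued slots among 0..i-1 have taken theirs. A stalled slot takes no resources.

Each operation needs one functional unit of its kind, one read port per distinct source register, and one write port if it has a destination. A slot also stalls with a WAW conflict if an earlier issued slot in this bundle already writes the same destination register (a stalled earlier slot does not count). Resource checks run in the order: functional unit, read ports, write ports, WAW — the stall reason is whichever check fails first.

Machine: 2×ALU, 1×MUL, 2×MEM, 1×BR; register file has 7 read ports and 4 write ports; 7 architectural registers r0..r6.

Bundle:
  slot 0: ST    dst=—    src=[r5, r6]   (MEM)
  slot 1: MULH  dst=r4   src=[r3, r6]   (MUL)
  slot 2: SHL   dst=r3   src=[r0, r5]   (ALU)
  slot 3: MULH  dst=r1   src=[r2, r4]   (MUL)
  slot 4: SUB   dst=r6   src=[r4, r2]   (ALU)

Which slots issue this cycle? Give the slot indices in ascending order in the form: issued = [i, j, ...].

#0 MEM src=r5,r6 dispatched  <A:2 Mu:1 Ld:1 B:1 rd:5 wr:4>
#1 MUL src=r3,r6 dispatched  <A:2 Mu:0 Ld:1 B:1 rd:3 wr:3>
#2 ALU src=r0,r5 dispatched  <A:1 Mu:0 Ld:1 B:1 rd:1 wr:2>
#3 MUL src=r2,r4 held:FU  <A:1 Mu:0 Ld:1 B:1 rd:1 wr:2>
#4 ALU src=r4,r2 held:RD_PORT  <A:1 Mu:0 Ld:1 B:1 rd:1 wr:2>

issued = [0, 1, 2]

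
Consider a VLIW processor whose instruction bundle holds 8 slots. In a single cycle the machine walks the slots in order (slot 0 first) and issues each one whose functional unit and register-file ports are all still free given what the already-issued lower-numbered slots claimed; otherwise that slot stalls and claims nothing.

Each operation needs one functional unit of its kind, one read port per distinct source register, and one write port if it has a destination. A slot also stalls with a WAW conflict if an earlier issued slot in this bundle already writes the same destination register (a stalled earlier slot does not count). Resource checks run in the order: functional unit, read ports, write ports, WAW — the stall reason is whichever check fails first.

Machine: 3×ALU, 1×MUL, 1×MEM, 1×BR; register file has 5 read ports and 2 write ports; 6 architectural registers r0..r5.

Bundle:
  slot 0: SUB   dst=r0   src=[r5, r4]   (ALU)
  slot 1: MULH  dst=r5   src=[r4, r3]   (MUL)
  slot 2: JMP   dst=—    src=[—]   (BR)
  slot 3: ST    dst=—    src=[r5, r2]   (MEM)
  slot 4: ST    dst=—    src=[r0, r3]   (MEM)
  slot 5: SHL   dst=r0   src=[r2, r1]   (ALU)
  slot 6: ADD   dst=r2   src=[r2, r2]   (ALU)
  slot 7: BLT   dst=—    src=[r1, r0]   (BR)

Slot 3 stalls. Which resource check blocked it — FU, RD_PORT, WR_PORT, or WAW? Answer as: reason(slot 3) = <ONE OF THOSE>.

slot 0 (ALU): ISSUE — free A2,Mu1,Ld1,B1 rp3 wp1
slot 1 (MUL): ISSUE — free A2,Mu0,Ld1,B1 rp1 wp0
slot 2 (BR): ISSUE — free A2,Mu0,Ld1,B0 rp1 wp0
slot 3 (MEM): stall RD_PORT — free A2,Mu0,Ld1,B0 rp1 wp0
slot 4 (MEM): stall RD_PORT — free A2,Mu0,Ld1,B0 rp1 wp0
slot 5 (ALU): stall RD_PORT — free A2,Mu0,Ld1,B0 rp1 wp0
slot 6 (ALU): stall WR_PORT — free A2,Mu0,Ld1,B0 rp1 wp0
slot 7 (BR): stall FU — free A2,Mu0,Ld1,B0 rp1 wp0

reason(slot 3) = RD_PORT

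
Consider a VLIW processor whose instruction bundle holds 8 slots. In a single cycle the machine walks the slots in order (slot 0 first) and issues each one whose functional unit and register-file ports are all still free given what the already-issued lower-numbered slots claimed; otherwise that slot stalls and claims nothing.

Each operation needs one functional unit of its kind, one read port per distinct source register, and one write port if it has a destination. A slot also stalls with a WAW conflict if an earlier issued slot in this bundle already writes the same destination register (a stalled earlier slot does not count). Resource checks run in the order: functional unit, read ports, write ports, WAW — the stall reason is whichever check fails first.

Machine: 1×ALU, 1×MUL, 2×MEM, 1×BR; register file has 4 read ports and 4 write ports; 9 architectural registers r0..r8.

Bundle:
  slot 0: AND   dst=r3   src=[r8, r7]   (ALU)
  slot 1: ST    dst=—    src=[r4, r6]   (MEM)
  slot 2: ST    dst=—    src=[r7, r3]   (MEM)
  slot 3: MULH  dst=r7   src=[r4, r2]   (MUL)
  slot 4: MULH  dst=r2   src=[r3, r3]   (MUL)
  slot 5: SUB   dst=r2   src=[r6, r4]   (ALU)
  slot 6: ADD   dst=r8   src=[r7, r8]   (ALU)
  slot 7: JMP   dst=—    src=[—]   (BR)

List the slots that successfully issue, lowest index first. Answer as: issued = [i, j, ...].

issued = [0, 1, 7]

[0] ALU needs rd=2 wr=1: ok; after: ALU=0 MUL=1 MEM=2 BR=1, R=2, W=3
[1] MEM needs rd=2 wr=0: ok; after: ALU=0 MUL=1 MEM=1 BR=1, R=0, W=3
[2] MEM needs rd=2 wr=0: RD_PORT; after: ALU=0 MUL=1 MEM=1 BR=1, R=0, W=3
[3] MUL needs rd=2 wr=1: RD_PORT; after: ALU=0 MUL=1 MEM=1 BR=1, R=0, W=3
[4] MUL needs rd=1 wr=1: RD_PORT; after: ALU=0 MUL=1 MEM=1 BR=1, R=0, W=3
[5] ALU needs rd=2 wr=1: FU; after: ALU=0 MUL=1 MEM=1 BR=1, R=0, W=3
[6] ALU needs rd=2 wr=1: FU; after: ALU=0 MUL=1 MEM=1 BR=1, R=0, W=3
[7] BR needs rd=0 wr=0: ok; after: ALU=0 MUL=1 MEM=1 BR=0, R=0, W=3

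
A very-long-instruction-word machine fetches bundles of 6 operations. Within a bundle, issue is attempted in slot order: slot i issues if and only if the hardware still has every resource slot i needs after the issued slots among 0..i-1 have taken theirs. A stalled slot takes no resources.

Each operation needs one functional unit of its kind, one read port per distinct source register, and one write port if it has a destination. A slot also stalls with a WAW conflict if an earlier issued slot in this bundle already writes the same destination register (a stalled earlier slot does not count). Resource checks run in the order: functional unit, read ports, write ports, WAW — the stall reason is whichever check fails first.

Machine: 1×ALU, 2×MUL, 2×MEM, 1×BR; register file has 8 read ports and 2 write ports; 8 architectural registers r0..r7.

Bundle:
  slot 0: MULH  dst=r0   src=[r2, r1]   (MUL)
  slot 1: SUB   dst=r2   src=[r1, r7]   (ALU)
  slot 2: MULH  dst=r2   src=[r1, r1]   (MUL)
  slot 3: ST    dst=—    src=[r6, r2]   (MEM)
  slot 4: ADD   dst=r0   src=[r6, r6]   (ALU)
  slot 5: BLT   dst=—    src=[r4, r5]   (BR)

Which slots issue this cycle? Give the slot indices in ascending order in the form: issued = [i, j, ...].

issued = [0, 1, 3, 5]

slot 0 (MUL): ISSUE — free A1,Mu1,Ld2,B1 rp6 wp1
slot 1 (ALU): ISSUE — free A0,Mu1,Ld2,B1 rp4 wp0
slot 2 (MUL): stall WR_PORT — free A0,Mu1,Ld2,B1 rp4 wp0
slot 3 (MEM): ISSUE — free A0,Mu1,Ld1,B1 rp2 wp0
slot 4 (ALU): stall FU — free A0,Mu1,Ld1,B1 rp2 wp0
slot 5 (BR): ISSUE — free A0,Mu1,Ld1,B0 rp0 wp0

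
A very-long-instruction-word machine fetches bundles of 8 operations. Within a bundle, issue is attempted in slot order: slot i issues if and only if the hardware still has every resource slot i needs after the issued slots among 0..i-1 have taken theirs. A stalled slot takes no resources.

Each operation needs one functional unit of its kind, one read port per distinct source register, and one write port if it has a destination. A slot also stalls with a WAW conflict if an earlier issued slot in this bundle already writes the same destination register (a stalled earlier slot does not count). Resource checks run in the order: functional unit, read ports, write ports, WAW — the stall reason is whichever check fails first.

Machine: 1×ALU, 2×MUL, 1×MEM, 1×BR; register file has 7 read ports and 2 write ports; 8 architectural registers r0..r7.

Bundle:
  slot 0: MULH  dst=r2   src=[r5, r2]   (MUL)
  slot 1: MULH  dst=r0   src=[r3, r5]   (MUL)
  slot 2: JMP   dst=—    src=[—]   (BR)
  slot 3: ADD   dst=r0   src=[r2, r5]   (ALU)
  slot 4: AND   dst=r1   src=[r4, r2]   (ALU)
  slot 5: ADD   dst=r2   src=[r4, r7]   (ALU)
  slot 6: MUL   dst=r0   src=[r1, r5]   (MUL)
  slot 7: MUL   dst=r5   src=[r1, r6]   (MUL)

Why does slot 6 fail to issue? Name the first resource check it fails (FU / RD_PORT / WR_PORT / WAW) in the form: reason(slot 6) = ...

reason(slot 6) = FU

  0. MUL→r2 ⇒ go  {1A/1Mu/1Ld/1B | 5r 1w}
  1. MUL→r0 ⇒ go  {1A/0Mu/1Ld/1B | 3r 0w}
  2. BR ⇒ go  {1A/0Mu/1Ld/0B | 3r 0w}
  3. ALU→r0 ⇒ no(WR_PORT)  {1A/0Mu/1Ld/0B | 3r 0w}
  4. ALU→r1 ⇒ no(WR_PORT)  {1A/0Mu/1Ld/0B | 3r 0w}
  5. ALU→r2 ⇒ no(WR_PORT)  {1A/0Mu/1Ld/0B | 3r 0w}
  6. MUL→r0 ⇒ no(FU)  {1A/0Mu/1Ld/0B | 3r 0w}
  7. MUL→r5 ⇒ no(FU)  {1A/0Mu/1Ld/0B | 3r 0w}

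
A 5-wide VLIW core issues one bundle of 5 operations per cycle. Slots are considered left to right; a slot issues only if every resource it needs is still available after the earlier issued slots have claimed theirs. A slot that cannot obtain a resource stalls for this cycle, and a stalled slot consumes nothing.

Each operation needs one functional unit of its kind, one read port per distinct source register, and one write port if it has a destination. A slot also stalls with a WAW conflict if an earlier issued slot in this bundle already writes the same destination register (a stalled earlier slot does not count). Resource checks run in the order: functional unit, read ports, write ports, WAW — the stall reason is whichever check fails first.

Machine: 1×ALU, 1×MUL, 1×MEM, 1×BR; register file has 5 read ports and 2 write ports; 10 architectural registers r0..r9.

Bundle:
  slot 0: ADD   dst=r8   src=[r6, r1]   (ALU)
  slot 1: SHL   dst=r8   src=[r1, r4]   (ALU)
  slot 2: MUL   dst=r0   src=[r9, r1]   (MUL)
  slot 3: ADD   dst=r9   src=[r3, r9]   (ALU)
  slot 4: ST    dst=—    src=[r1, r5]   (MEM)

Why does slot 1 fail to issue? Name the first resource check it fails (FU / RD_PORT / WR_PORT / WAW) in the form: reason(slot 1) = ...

#0 ALU src=r6,r1 dispatched  <A:0 Mu:1 Ld:1 B:1 rd:3 wr:1>
#1 ALU src=r1,r4 held:FU  <A:0 Mu:1 Ld:1 B:1 rd:3 wr:1>
#2 MUL src=r9,r1 dispatched  <A:0 Mu:0 Ld:1 B:1 rd:1 wr:0>
#3 ALU src=r3,r9 held:FU  <A:0 Mu:0 Ld:1 B:1 rd:1 wr:0>
#4 MEM src=r1,r5 held:RD_PORT  <A:0 Mu:0 Ld:1 B:1 rd:1 wr:0>

reason(slot 1) = FU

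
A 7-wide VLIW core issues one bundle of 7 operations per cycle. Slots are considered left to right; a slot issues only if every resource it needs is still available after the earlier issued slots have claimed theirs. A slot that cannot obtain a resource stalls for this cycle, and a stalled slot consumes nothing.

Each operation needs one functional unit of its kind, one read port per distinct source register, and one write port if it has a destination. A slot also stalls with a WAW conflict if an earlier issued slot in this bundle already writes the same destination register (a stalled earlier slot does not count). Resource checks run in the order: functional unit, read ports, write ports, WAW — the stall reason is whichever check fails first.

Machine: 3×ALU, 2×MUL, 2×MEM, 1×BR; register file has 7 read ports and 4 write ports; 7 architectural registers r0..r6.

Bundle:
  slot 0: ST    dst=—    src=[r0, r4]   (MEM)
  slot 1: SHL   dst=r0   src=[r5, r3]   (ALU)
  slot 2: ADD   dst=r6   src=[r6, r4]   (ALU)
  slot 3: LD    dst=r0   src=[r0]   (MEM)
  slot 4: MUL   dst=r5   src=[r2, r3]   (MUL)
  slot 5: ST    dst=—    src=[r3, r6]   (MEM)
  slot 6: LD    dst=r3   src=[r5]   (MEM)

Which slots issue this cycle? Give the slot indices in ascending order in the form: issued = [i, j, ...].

issued = [0, 1, 2, 6]

  0. MEM ⇒ go  {3A/2Mu/1Ld/1B | 5r 4w}
  1. ALU→r0 ⇒ go  {2A/2Mu/1Ld/1B | 3r 3w}
  2. ALU→r6 ⇒ go  {1A/2Mu/1Ld/1B | 1r 2w}
  3. MEM→r0 ⇒ no(WAW)  {1A/2Mu/1Ld/1B | 1r 2w}
  4. MUL→r5 ⇒ no(RD_PORT)  {1A/2Mu/1Ld/1B | 1r 2w}
  5. MEM ⇒ no(RD_PORT)  {1A/2Mu/1Ld/1B | 1r 2w}
  6. MEM→r3 ⇒ go  {1A/2Mu/0Ld/1B | 0r 1w}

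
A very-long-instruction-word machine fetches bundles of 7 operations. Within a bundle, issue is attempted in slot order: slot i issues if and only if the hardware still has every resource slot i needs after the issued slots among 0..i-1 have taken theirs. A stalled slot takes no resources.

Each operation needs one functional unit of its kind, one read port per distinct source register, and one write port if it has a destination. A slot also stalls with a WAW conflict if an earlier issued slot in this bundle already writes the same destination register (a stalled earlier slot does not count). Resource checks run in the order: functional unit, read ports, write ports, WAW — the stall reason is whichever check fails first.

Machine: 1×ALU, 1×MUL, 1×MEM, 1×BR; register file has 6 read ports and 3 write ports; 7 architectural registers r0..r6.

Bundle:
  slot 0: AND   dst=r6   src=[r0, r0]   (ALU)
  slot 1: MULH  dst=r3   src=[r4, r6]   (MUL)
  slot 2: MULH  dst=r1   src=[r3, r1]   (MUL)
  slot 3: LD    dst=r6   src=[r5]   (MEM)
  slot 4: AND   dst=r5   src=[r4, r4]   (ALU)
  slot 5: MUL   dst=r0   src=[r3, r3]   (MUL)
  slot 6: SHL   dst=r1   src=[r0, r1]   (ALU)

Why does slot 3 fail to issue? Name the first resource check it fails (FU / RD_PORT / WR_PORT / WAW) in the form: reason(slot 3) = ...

slot 0 (ALU): ISSUE — free A0,Mu1,Ld1,B1 rp5 wp2
slot 1 (MUL): ISSUE — free A0,Mu0,Ld1,B1 rp3 wp1
slot 2 (MUL): stall FU — free A0,Mu0,Ld1,B1 rp3 wp1
slot 3 (MEM): stall WAW — free A0,Mu0,Ld1,B1 rp3 wp1
slot 4 (ALU): stall FU — free A0,Mu0,Ld1,B1 rp3 wp1
slot 5 (MUL): stall FU — free A0,Mu0,Ld1,B1 rp3 wp1
slot 6 (ALU): stall FU — free A0,Mu0,Ld1,B1 rp3 wp1

reason(slot 3) = WAW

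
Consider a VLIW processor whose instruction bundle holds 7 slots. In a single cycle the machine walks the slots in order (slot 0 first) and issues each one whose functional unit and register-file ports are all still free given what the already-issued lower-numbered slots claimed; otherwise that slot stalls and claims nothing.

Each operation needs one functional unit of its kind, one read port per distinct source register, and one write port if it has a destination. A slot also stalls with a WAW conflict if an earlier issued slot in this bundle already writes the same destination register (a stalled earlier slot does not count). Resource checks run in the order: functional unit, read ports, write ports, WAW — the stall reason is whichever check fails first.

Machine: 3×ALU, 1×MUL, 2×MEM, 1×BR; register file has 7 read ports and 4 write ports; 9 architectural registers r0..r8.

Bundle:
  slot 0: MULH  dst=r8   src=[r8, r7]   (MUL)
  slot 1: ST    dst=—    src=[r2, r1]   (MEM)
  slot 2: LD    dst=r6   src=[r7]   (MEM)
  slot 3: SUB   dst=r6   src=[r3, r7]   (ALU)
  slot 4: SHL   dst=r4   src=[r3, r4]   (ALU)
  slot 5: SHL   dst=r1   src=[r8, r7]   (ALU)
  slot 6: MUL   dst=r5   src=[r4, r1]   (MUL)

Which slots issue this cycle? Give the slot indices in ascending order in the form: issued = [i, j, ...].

issued = [0, 1, 2, 4]

(0) want 1×MUL +2rd +1wr — yes → AL3|MU0|ME2|BR1|rd5|wr3
(1) want 1×MEM +2rd +0wr — yes → AL3|MU0|ME1|BR1|rd3|wr3
(2) want 1×MEM +1rd +1wr — yes → AL3|MU0|ME0|BR1|rd2|wr2
(3) want 1×ALU +2rd +1wr — WAW → AL3|MU0|ME0|BR1|rd2|wr2
(4) want 1×ALU +2rd +1wr — yes → AL2|MU0|ME0|BR1|rd0|wr1
(5) want 1×ALU +2rd +1wr — RD_PORT → AL2|MU0|ME0|BR1|rd0|wr1
(6) want 1×MUL +2rd +1wr — FU → AL2|MU0|ME0|BR1|rd0|wr1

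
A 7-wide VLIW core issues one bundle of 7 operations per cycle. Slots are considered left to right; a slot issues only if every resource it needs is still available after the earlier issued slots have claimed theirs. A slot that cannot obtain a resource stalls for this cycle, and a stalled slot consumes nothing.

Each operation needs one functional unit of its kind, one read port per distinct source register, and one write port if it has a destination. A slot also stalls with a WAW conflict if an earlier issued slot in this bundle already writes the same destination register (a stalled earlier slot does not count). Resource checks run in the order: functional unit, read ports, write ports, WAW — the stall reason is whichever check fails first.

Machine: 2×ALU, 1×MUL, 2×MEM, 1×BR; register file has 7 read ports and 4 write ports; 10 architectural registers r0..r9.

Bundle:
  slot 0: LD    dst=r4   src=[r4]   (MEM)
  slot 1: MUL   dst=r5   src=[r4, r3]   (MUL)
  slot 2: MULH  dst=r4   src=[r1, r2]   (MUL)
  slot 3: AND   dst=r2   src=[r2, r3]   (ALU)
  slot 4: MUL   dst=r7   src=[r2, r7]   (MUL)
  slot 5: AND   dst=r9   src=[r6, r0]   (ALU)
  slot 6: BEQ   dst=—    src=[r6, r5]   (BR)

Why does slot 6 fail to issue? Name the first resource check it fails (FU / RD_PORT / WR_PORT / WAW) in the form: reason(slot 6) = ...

reason(slot 6) = RD_PORT

(0) want 1×MEM +1rd +1wr — yes → AL2|MU1|ME1|BR1|rd6|wr3
(1) want 1×MUL +2rd +1wr — yes → AL2|MU0|ME1|BR1|rd4|wr2
(2) want 1×MUL +2rd +1wr — FU → AL2|MU0|ME1|BR1|rd4|wr2
(3) want 1×ALU +2rd +1wr — yes → AL1|MU0|ME1|BR1|rd2|wr1
(4) want 1×MUL +2rd +1wr — FU → AL1|MU0|ME1|BR1|rd2|wr1
(5) want 1×ALU +2rd +1wr — yes → AL0|MU0|ME1|BR1|rd0|wr0
(6) want 1×BR +2rd +0wr — RD_PORT → AL0|MU0|ME1|BR1|rd0|wr0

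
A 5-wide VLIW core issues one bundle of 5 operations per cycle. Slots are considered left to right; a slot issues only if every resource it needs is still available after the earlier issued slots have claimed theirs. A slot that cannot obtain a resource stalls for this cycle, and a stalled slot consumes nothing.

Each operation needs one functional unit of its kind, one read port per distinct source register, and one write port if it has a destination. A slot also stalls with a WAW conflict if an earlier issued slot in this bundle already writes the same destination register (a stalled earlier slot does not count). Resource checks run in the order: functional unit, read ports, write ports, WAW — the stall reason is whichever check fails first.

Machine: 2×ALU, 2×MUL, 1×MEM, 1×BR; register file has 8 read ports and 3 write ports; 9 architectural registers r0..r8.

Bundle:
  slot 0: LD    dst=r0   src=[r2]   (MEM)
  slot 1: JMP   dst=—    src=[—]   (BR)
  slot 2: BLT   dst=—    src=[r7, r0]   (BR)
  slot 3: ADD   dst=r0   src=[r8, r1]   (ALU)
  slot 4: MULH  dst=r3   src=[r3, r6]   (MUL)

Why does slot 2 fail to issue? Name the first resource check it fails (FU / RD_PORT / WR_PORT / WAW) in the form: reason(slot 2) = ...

reason(slot 2) = FU

[0] MEM needs rd=1 wr=1: ok; after: ALU=2 MUL=2 MEM=0 BR=1, R=7, W=2
[1] BR needs rd=0 wr=0: ok; after: ALU=2 MUL=2 MEM=0 BR=0, R=7, W=2
[2] BR needs rd=2 wr=0: FU; after: ALU=2 MUL=2 MEM=0 BR=0, R=7, W=2
[3] ALU needs rd=2 wr=1: WAW; after: ALU=2 MUL=2 MEM=0 BR=0, R=7, W=2
[4] MUL needs rd=2 wr=1: ok; after: ALU=2 MUL=1 MEM=0 BR=0, R=5, W=1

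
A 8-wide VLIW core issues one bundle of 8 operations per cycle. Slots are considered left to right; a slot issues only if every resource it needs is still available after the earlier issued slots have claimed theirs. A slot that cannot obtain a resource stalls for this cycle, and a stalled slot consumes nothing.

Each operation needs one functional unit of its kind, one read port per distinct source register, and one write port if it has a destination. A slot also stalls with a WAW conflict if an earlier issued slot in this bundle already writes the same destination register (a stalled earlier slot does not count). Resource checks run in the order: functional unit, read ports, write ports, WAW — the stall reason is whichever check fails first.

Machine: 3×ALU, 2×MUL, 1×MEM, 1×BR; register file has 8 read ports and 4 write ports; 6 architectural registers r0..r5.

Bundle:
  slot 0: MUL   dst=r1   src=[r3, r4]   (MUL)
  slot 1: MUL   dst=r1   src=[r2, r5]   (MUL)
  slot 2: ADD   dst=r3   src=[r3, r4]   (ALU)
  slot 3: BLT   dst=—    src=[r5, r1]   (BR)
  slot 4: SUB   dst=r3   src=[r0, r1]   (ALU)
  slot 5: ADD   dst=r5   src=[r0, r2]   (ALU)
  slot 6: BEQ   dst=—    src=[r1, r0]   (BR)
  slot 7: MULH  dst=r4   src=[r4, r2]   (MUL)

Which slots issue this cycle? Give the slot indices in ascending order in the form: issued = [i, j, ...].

issued = [0, 2, 3, 5]

slot 0 (MUL): ISSUE — free A3,Mu1,Ld1,B1 rp6 wp3
slot 1 (MUL): stall WAW — free A3,Mu1,Ld1,B1 rp6 wp3
slot 2 (ALU): ISSUE — free A2,Mu1,Ld1,B1 rp4 wp2
slot 3 (BR): ISSUE — free A2,Mu1,Ld1,B0 rp2 wp2
slot 4 (ALU): stall WAW — free A2,Mu1,Ld1,B0 rp2 wp2
slot 5 (ALU): ISSUE — free A1,Mu1,Ld1,B0 rp0 wp1
slot 6 (BR): stall FU — free A1,Mu1,Ld1,B0 rp0 wp1
slot 7 (MUL): stall RD_PORT — free A1,Mu1,Ld1,B0 rp0 wp1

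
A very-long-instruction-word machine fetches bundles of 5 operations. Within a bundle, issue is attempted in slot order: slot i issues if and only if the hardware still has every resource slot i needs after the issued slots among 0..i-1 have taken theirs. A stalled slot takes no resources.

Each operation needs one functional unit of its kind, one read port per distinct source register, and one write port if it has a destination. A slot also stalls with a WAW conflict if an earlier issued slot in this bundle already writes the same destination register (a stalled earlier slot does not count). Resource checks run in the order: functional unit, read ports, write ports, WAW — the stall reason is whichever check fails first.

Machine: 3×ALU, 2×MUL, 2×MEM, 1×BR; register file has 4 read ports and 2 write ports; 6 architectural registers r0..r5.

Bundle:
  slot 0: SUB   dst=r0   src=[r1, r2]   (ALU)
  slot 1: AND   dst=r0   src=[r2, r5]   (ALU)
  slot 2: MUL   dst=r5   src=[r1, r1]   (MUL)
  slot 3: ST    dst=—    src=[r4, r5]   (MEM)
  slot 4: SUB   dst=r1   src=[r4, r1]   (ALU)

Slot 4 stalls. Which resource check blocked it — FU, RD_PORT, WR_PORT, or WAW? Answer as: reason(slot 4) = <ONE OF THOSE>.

reason(slot 4) = RD_PORT

[0] ALU needs rd=2 wr=1: ok; after: ALU=2 MUL=2 MEM=2 BR=1, R=2, W=1
[1] ALU needs rd=2 wr=1: WAW; after: ALU=2 MUL=2 MEM=2 BR=1, R=2, W=1
[2] MUL needs rd=1 wr=1: ok; after: ALU=2 MUL=1 MEM=2 BR=1, R=1, W=0
[3] MEM needs rd=2 wr=0: RD_PORT; after: ALU=2 MUL=1 MEM=2 BR=1, R=1, W=0
[4] ALU needs rd=2 wr=1: RD_PORT; after: ALU=2 MUL=1 MEM=2 BR=1, R=1, W=0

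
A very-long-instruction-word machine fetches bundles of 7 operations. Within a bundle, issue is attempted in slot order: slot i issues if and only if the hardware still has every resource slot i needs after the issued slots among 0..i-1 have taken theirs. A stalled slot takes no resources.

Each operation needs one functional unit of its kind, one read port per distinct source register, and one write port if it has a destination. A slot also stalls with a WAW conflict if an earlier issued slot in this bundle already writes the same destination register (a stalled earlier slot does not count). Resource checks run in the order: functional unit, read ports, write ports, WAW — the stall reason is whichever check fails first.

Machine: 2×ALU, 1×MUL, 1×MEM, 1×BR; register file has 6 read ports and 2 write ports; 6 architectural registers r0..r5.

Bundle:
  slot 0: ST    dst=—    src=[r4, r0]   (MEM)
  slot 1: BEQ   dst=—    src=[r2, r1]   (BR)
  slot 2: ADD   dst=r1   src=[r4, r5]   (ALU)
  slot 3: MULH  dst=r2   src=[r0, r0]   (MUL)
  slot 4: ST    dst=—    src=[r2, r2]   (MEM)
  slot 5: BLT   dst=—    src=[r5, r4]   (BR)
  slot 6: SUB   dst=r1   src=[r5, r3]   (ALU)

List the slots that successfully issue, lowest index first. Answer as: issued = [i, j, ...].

issued = [0, 1, 2]

(0) want 1×MEM +2rd +0wr — yes → AL2|MU1|ME0|BR1|rd4|wr2
(1) want 1×BR +2rd +0wr — yes → AL2|MU1|ME0|BR0|rd2|wr2
(2) want 1×ALU +2rd +1wr — yes → AL1|MU1|ME0|BR0|rd0|wr1
(3) want 1×MUL +1rd +1wr — RD_PORT → AL1|MU1|ME0|BR0|rd0|wr1
(4) want 1×MEM +1rd +0wr — FU → AL1|MU1|ME0|BR0|rd0|wr1
(5) want 1×BR +2rd +0wr — FU → AL1|MU1|ME0|BR0|rd0|wr1
(6) want 1×ALU +2rd +1wr — RD_PORT → AL1|MU1|ME0|BR0|rd0|wr1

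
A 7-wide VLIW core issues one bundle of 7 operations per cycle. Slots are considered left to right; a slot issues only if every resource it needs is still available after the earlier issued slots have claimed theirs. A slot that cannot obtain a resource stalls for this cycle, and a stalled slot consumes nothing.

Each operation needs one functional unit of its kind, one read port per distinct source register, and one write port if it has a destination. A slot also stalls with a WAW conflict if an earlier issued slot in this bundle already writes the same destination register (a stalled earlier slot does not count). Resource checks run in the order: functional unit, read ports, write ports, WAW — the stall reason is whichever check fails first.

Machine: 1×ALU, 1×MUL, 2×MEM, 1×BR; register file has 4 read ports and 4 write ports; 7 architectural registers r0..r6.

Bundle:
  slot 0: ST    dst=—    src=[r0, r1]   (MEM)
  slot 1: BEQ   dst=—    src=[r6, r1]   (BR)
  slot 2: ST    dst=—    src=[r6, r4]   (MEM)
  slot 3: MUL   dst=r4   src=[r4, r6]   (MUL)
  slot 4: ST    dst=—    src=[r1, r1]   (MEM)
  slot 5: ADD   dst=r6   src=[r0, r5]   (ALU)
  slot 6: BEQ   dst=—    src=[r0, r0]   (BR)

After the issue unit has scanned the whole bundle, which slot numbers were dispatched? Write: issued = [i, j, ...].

issued = [0, 1]

slot 0 (MEM): ISSUE — free A1,Mu1,Ld1,B1 rp2 wp4
slot 1 (BR): ISSUE — free A1,Mu1,Ld1,B0 rp0 wp4
slot 2 (MEM): stall RD_PORT — free A1,Mu1,Ld1,B0 rp0 wp4
slot 3 (MUL): stall RD_PORT — free A1,Mu1,Ld1,B0 rp0 wp4
slot 4 (MEM): stall RD_PORT — free A1,Mu1,Ld1,B0 rp0 wp4
slot 5 (ALU): stall RD_PORT — free A1,Mu1,Ld1,B0 rp0 wp4
slot 6 (BR): stall FU — free A1,Mu1,Ld1,B0 rp0 wp4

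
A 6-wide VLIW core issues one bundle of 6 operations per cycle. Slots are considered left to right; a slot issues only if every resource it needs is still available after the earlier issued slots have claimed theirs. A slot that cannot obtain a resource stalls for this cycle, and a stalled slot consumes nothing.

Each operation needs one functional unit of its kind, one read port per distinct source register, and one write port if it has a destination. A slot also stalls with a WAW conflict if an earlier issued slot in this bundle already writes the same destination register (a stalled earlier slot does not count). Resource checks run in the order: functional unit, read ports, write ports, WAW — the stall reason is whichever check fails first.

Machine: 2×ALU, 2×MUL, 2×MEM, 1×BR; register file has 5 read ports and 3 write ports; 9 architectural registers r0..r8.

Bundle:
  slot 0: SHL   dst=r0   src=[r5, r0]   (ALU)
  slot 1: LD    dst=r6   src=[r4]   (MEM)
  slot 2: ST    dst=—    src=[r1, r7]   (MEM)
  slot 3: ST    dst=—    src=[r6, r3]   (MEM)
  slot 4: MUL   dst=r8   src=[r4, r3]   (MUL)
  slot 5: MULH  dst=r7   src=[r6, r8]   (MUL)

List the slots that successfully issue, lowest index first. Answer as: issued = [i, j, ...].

  0. ALU→r0 ⇒ go  {1A/2Mu/2Ld/1B | 3r 2w}
  1. MEM→r6 ⇒ go  {1A/2Mu/1Ld/1B | 2r 1w}
  2. MEM ⇒ go  {1A/2Mu/0Ld/1B | 0r 1w}
  3. MEM ⇒ no(FU)  {1A/2Mu/0Ld/1B | 0r 1w}
  4. MUL→r8 ⇒ no(RD_PORT)  {1A/2Mu/0Ld/1B | 0r 1w}
  5. MUL→r7 ⇒ no(RD_PORT)  {1A/2Mu/0Ld/1B | 0r 1w}

issued = [0, 1, 2]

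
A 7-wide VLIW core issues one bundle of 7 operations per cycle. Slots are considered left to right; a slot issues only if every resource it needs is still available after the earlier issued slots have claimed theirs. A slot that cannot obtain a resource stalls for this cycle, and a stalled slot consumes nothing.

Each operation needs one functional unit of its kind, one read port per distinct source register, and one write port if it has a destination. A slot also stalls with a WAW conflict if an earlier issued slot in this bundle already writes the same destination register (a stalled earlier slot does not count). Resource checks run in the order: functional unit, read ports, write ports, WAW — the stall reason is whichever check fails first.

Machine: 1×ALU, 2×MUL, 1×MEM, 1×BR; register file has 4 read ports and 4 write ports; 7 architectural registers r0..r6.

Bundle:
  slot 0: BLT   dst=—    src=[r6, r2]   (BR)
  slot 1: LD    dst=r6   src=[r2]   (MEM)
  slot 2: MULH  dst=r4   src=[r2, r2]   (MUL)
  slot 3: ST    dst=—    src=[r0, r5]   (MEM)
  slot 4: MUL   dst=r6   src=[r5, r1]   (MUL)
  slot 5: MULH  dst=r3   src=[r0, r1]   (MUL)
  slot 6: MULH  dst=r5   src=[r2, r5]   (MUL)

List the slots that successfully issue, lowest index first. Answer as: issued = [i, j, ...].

#0 BR src=r6,r2 dispatched  <A:1 Mu:2 Ld:1 B:0 rd:2 wr:4>
#1 MEM src=r2 dispatched  <A:1 Mu:2 Ld:0 B:0 rd:1 wr:3>
#2 MUL src=r2,r2 dispatched  <A:1 Mu:1 Ld:0 B:0 rd:0 wr:2>
#3 MEM src=r0,r5 held:FU  <A:1 Mu:1 Ld:0 B:0 rd:0 wr:2>
#4 MUL src=r5,r1 held:RD_PORT  <A:1 Mu:1 Ld:0 B:0 rd:0 wr:2>
#5 MUL src=r0,r1 held:RD_PORT  <A:1 Mu:1 Ld:0 B:0 rd:0 wr:2>
#6 MUL src=r2,r5 held:RD_PORT  <A:1 Mu:1 Ld:0 B:0 rd:0 wr:2>

issued = [0, 1, 2]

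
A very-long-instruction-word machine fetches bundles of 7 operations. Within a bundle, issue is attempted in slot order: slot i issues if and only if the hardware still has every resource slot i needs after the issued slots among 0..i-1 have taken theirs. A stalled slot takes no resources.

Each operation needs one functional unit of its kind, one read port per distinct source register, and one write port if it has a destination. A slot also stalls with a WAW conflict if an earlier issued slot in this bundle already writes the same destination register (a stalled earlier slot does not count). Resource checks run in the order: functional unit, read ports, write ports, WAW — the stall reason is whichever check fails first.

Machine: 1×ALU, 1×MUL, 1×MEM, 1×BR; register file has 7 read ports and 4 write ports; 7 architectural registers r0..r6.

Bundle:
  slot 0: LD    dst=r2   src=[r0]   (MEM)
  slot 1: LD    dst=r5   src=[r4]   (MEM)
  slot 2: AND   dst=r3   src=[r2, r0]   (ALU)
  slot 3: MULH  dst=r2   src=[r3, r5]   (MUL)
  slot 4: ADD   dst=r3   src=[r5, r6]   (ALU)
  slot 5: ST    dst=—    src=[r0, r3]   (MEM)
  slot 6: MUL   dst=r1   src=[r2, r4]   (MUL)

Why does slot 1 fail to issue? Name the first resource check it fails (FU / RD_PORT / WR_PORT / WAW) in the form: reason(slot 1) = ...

  0. MEM→r2 ⇒ go  {1A/1Mu/0Ld/1B | 6r 3w}
  1. MEM→r5 ⇒ no(FU)  {1A/1Mu/0Ld/1B | 6r 3w}
  2. ALU→r3 ⇒ go  {0A/1Mu/0Ld/1B | 4r 2w}
  3. MUL→r2 ⇒ no(WAW)  {0A/1Mu/0Ld/1B | 4r 2w}
  4. ALU→r3 ⇒ no(FU)  {0A/1Mu/0Ld/1B | 4r 2w}
  5. MEM ⇒ no(FU)  {0A/1Mu/0Ld/1B | 4r 2w}
  6. MUL→r1 ⇒ go  {0A/0Mu/0Ld/1B | 2r 1w}

reason(slot 1) = FU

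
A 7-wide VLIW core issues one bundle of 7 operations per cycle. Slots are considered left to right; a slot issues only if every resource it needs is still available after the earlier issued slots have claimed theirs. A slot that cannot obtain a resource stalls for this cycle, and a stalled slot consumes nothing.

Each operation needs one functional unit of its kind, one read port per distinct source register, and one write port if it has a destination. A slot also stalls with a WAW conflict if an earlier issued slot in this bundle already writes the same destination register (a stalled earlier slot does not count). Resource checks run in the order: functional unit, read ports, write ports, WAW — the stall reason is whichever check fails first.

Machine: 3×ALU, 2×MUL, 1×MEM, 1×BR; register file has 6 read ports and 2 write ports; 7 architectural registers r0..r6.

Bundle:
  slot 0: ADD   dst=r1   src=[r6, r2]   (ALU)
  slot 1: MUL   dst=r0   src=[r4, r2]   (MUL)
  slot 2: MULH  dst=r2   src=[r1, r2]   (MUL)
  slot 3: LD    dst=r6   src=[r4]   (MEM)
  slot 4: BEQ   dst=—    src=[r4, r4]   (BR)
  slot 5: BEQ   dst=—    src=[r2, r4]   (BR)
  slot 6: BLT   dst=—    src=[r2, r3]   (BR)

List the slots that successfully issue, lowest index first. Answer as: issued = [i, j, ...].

issued = [0, 1, 4]

[0] ALU needs rd=2 wr=1: ok; after: ALU=2 MUL=2 MEM=1 BR=1, R=4, W=1
[1] MUL needs rd=2 wr=1: ok; after: ALU=2 MUL=1 MEM=1 BR=1, R=2, W=0
[2] MUL needs rd=2 wr=1: WR_PORT; after: ALU=2 MUL=1 MEM=1 BR=1, R=2, W=0
[3] MEM needs rd=1 wr=1: WR_PORT; after: ALU=2 MUL=1 MEM=1 BR=1, R=2, W=0
[4] BR needs rd=1 wr=0: ok; after: ALU=2 MUL=1 MEM=1 BR=0, R=1, W=0
[5] BR needs rd=2 wr=0: FU; after: ALU=2 MUL=1 MEM=1 BR=0, R=1, W=0
[6] BR needs rd=2 wr=0: FU; after: ALU=2 MUL=1 MEM=1 BR=0, R=1, W=0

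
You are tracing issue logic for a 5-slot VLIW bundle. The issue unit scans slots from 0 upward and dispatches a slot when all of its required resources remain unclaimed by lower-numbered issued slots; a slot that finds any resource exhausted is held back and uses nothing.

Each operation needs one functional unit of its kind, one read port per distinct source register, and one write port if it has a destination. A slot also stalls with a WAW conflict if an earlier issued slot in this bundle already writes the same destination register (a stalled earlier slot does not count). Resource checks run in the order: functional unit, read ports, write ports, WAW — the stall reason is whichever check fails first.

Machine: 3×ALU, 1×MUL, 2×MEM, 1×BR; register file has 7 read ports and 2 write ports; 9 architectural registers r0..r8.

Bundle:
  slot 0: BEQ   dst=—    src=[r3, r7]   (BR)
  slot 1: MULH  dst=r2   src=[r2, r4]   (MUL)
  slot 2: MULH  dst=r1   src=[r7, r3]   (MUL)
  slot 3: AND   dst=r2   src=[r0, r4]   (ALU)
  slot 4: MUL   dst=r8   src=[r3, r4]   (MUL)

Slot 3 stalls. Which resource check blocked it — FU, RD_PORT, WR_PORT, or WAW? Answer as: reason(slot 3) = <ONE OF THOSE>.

reason(slot 3) = WAW

#0 BR src=r3,r7 dispatched  <A:3 Mu:1 Ld:2 B:0 rd:5 wr:2>
#1 MUL src=r2,r4 dispatched  <A:3 Mu:0 Ld:2 B:0 rd:3 wr:1>
#2 MUL src=r7,r3 held:FU  <A:3 Mu:0 Ld:2 B:0 rd:3 wr:1>
#3 ALU src=r0,r4 held:WAW  <A:3 Mu:0 Ld:2 B:0 rd:3 wr:1>
#4 MUL src=r3,r4 held:FU  <A:3 Mu:0 Ld:2 B:0 rd:3 wr:1>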